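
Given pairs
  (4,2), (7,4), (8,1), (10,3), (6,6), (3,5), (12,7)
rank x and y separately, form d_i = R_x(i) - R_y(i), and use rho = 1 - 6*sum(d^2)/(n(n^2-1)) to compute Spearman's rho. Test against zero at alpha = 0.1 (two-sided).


Step 1: Rank x and y separately (midranks; no ties here).
rank(x): 4->2, 7->4, 8->5, 10->6, 6->3, 3->1, 12->7
rank(y): 2->2, 4->4, 1->1, 3->3, 6->6, 5->5, 7->7
Step 2: d_i = R_x(i) - R_y(i); compute d_i^2.
  (2-2)^2=0, (4-4)^2=0, (5-1)^2=16, (6-3)^2=9, (3-6)^2=9, (1-5)^2=16, (7-7)^2=0
sum(d^2) = 50.
Step 3: rho = 1 - 6*50 / (7*(7^2 - 1)) = 1 - 300/336 = 0.107143.
Step 4: Under H0, t = rho * sqrt((n-2)/(1-rho^2)) = 0.2410 ~ t(5).
Step 5: Two-sided p-value from the t-distribution with 5 df = 0.819151.
Step 6: alpha = 0.1. fail to reject H0.

rho = 0.1071, p = 0.819151, fail to reject H0 at alpha = 0.1.


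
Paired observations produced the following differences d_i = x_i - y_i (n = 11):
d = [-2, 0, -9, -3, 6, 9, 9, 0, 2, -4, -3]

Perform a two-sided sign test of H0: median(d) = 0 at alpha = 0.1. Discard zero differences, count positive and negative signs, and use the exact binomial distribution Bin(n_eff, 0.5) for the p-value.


Step 1: Discard zero differences. Original n = 11; n_eff = number of nonzero differences = 9.
Nonzero differences (with sign): -2, -9, -3, +6, +9, +9, +2, -4, -3
Step 2: Count signs: positive = 4, negative = 5.
Step 3: Under H0: P(positive) = 0.5, so the number of positives S ~ Bin(9, 0.5).
Step 4: Two-sided exact p-value = sum of Bin(9,0.5) probabilities at or below the observed probability = 1.000000.
Step 5: alpha = 0.1. fail to reject H0.

n_eff = 9, pos = 4, neg = 5, p = 1.000000, fail to reject H0.


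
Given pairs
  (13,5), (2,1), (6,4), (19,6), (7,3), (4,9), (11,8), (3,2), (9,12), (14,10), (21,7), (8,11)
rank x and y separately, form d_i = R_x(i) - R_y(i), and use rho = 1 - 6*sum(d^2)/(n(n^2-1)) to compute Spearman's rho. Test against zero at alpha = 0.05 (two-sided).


Step 1: Rank x and y separately (midranks; no ties here).
rank(x): 13->9, 2->1, 6->4, 19->11, 7->5, 4->3, 11->8, 3->2, 9->7, 14->10, 21->12, 8->6
rank(y): 5->5, 1->1, 4->4, 6->6, 3->3, 9->9, 8->8, 2->2, 12->12, 10->10, 7->7, 11->11
Step 2: d_i = R_x(i) - R_y(i); compute d_i^2.
  (9-5)^2=16, (1-1)^2=0, (4-4)^2=0, (11-6)^2=25, (5-3)^2=4, (3-9)^2=36, (8-8)^2=0, (2-2)^2=0, (7-12)^2=25, (10-10)^2=0, (12-7)^2=25, (6-11)^2=25
sum(d^2) = 156.
Step 3: rho = 1 - 6*156 / (12*(12^2 - 1)) = 1 - 936/1716 = 0.454545.
Step 4: Under H0, t = rho * sqrt((n-2)/(1-rho^2)) = 1.6137 ~ t(10).
Step 5: Two-sided p-value from the t-distribution with 10 df = 0.137658.
Step 6: alpha = 0.05. fail to reject H0.

rho = 0.4545, p = 0.137658, fail to reject H0 at alpha = 0.05.


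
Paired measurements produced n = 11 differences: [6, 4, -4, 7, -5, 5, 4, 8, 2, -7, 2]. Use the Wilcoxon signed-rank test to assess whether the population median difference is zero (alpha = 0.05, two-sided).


Step 1: Drop any zero differences (none here) and take |d_i|.
|d| = [6, 4, 4, 7, 5, 5, 4, 8, 2, 7, 2]
Step 2: Midrank |d_i| (ties get averaged ranks).
ranks: |6|->8, |4|->4, |4|->4, |7|->9.5, |5|->6.5, |5|->6.5, |4|->4, |8|->11, |2|->1.5, |7|->9.5, |2|->1.5
Step 3: Attach original signs; sum ranks with positive sign and with negative sign.
W+ = 8 + 4 + 9.5 + 6.5 + 4 + 11 + 1.5 + 1.5 = 46
W- = 4 + 6.5 + 9.5 = 20
(Check: W+ + W- = 66 should equal n(n+1)/2 = 66.)
Step 4: Test statistic W = min(W+, W-) = 20.
Step 5: Ties in |d|, so use the tie-corrected normal approximation.
        E[W] = n(n+1)/4 = 11*12/4 = 33.
        Tie groups: |d|=2 (t=2), |d|=4 (t=3), |d|=5 (t=2), |d|=7 (t=2); sum(t^3 - t) = 42.
        Var[W] = n(n+1)(2n+1)/24 - sum(t^3-t)/48 = 3036/24 - 42/48 = 125.625.
        z = (W - E[W]) / sqrt(Var[W]) = (20 - 33) / 11.2083 = -1.1599.
        Two-sided p = 2*Phi(z) = 0.246106.
Step 6: alpha = 0.05. fail to reject H0.

W+ = 46, W- = 20, W = min = 20, p = 0.246106, fail to reject H0.


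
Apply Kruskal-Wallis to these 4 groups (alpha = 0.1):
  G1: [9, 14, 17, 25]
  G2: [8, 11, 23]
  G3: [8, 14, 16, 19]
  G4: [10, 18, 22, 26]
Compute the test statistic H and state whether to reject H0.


Step 1: Combine all N = 15 observations and assign midranks.
sorted (value, group, rank): (8,G2,1.5), (8,G3,1.5), (9,G1,3), (10,G4,4), (11,G2,5), (14,G1,6.5), (14,G3,6.5), (16,G3,8), (17,G1,9), (18,G4,10), (19,G3,11), (22,G4,12), (23,G2,13), (25,G1,14), (26,G4,15)
Step 2: Sum ranks within each group.
R_1 = 32.5 (n_1 = 4)
R_2 = 19.5 (n_2 = 3)
R_3 = 27 (n_3 = 4)
R_4 = 41 (n_4 = 4)
Step 3: H = 12/(N(N+1)) * sum(R_i^2/n_i) - 3(N+1)
     = 12/(15*16) * (32.5^2/4 + 19.5^2/3 + 27^2/4 + 41^2/4) - 3*16
     = 0.050000 * 993.312 - 48
     = 1.665625.
Step 4: Ties present; correction factor C = 1 - 12/(15^3 - 15) = 0.996429. Corrected H = 1.665625 / 0.996429 = 1.671595.
Step 5: Under H0, H ~ chi^2(3); p-value = 0.643267.
Step 6: alpha = 0.1. fail to reject H0.

H = 1.6716, df = 3, p = 0.643267, fail to reject H0.


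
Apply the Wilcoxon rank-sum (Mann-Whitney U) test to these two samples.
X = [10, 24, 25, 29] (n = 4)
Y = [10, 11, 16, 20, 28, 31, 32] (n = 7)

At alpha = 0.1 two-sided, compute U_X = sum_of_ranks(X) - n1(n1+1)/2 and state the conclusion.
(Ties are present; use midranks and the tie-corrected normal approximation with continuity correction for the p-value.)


Step 1: Combine and sort all 11 observations; assign midranks.
sorted (value, group): (10,X), (10,Y), (11,Y), (16,Y), (20,Y), (24,X), (25,X), (28,Y), (29,X), (31,Y), (32,Y)
ranks: 10->1.5, 10->1.5, 11->3, 16->4, 20->5, 24->6, 25->7, 28->8, 29->9, 31->10, 32->11
Step 2: Rank sum for X: R1 = 1.5 + 6 + 7 + 9 = 23.5.
Step 3: U_X = R1 - n1(n1+1)/2 = 23.5 - 4*5/2 = 23.5 - 10 = 13.5.
       U_Y = n1*n2 - U_X = 28 - 13.5 = 14.5.
Step 4: Ties are present, so use the tie-corrected normal approximation (with continuity correction) for the p-value.
Step 5: p-value = 1.000000; compare to alpha = 0.1. fail to reject H0.

U_X = 13.5, p = 1.000000, fail to reject H0 at alpha = 0.1.


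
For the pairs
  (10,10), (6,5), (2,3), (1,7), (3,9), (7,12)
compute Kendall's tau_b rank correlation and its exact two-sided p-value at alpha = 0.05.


Step 1: Enumerate the 15 unordered pairs (i,j) with i<j and classify each by sign(x_j-x_i) * sign(y_j-y_i).
  (1,2):dx=-4,dy=-5->C; (1,3):dx=-8,dy=-7->C; (1,4):dx=-9,dy=-3->C; (1,5):dx=-7,dy=-1->C
  (1,6):dx=-3,dy=+2->D; (2,3):dx=-4,dy=-2->C; (2,4):dx=-5,dy=+2->D; (2,5):dx=-3,dy=+4->D
  (2,6):dx=+1,dy=+7->C; (3,4):dx=-1,dy=+4->D; (3,5):dx=+1,dy=+6->C; (3,6):dx=+5,dy=+9->C
  (4,5):dx=+2,dy=+2->C; (4,6):dx=+6,dy=+5->C; (5,6):dx=+4,dy=+3->C
Step 2: C = 11, D = 4, total pairs = 15.
Step 3: tau = (C - D)/(n(n-1)/2) = (11 - 4)/15 = 0.466667.
Step 4: Exact two-sided p-value (enumerate n! = 720 permutations of y under H0): p = 0.272222.
Step 5: alpha = 0.05. fail to reject H0.

tau_b = 0.4667 (C=11, D=4), p = 0.272222, fail to reject H0.


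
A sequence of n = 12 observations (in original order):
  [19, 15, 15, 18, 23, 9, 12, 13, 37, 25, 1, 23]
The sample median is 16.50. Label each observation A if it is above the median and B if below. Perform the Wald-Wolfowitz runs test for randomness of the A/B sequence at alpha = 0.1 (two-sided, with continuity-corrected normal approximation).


Step 1: Compute median = 16.50; label A = above, B = below.
Labels in order: ABBAABBBAABA  (n_A = 6, n_B = 6)
Step 2: Count runs R = 7.
Step 3: Under H0 (random ordering), E[R] = 2*n_A*n_B/(n_A+n_B) + 1 = 2*6*6/12 + 1 = 7.0000.
        Var[R] = 2*n_A*n_B*(2*n_A*n_B - n_A - n_B) / ((n_A+n_B)^2 * (n_A+n_B-1)) = 4320/1584 = 2.7273.
        SD[R] = 1.6514.
Step 4: R = E[R], so z = 0 with no continuity correction.
Step 5: Two-sided p-value via normal approximation = 2*(1 - Phi(|z|)) = 1.000000.
Step 6: alpha = 0.1. fail to reject H0.

R = 7, z = 0.0000, p = 1.000000, fail to reject H0.


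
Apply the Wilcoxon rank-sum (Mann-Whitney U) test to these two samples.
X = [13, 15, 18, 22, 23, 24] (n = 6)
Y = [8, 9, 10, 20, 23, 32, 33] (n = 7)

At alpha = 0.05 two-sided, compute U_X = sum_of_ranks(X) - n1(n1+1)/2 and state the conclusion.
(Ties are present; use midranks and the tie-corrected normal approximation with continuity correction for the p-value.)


Step 1: Combine and sort all 13 observations; assign midranks.
sorted (value, group): (8,Y), (9,Y), (10,Y), (13,X), (15,X), (18,X), (20,Y), (22,X), (23,X), (23,Y), (24,X), (32,Y), (33,Y)
ranks: 8->1, 9->2, 10->3, 13->4, 15->5, 18->6, 20->7, 22->8, 23->9.5, 23->9.5, 24->11, 32->12, 33->13
Step 2: Rank sum for X: R1 = 4 + 5 + 6 + 8 + 9.5 + 11 = 43.5.
Step 3: U_X = R1 - n1(n1+1)/2 = 43.5 - 6*7/2 = 43.5 - 21 = 22.5.
       U_Y = n1*n2 - U_X = 42 - 22.5 = 19.5.
Step 4: Ties are present, so use the tie-corrected normal approximation (with continuity correction) for the p-value.
Step 5: p-value = 0.886248; compare to alpha = 0.05. fail to reject H0.

U_X = 22.5, p = 0.886248, fail to reject H0 at alpha = 0.05.


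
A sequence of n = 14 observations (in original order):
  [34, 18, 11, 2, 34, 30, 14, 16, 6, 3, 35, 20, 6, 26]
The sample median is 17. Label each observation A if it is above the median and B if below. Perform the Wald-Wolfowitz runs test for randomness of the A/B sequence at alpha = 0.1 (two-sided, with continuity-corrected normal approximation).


Step 1: Compute median = 17; label A = above, B = below.
Labels in order: AABBAABBBBAABA  (n_A = 7, n_B = 7)
Step 2: Count runs R = 7.
Step 3: Under H0 (random ordering), E[R] = 2*n_A*n_B/(n_A+n_B) + 1 = 2*7*7/14 + 1 = 8.0000.
        Var[R] = 2*n_A*n_B*(2*n_A*n_B - n_A - n_B) / ((n_A+n_B)^2 * (n_A+n_B-1)) = 8232/2548 = 3.2308.
        SD[R] = 1.7974.
Step 4: Continuity-corrected z = (R + 0.5 - E[R]) / SD[R] = (7 + 0.5 - 8.0000) / 1.7974 = -0.2782.
Step 5: Two-sided p-value via normal approximation = 2*(1 - Phi(|z|)) = 0.780879.
Step 6: alpha = 0.1. fail to reject H0.

R = 7, z = -0.2782, p = 0.780879, fail to reject H0.


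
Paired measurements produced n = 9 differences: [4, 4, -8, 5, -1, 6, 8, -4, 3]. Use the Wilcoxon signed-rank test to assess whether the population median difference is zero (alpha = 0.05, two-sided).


Step 1: Drop any zero differences (none here) and take |d_i|.
|d| = [4, 4, 8, 5, 1, 6, 8, 4, 3]
Step 2: Midrank |d_i| (ties get averaged ranks).
ranks: |4|->4, |4|->4, |8|->8.5, |5|->6, |1|->1, |6|->7, |8|->8.5, |4|->4, |3|->2
Step 3: Attach original signs; sum ranks with positive sign and with negative sign.
W+ = 4 + 4 + 6 + 7 + 8.5 + 2 = 31.5
W- = 8.5 + 1 + 4 = 13.5
(Check: W+ + W- = 45 should equal n(n+1)/2 = 45.)
Step 4: Test statistic W = min(W+, W-) = 13.5.
Step 5: Ties in |d|, so use the tie-corrected normal approximation.
        E[W] = n(n+1)/4 = 9*10/4 = 22.5.
        Tie groups: |d|=4 (t=3), |d|=8 (t=2); sum(t^3 - t) = 30.
        Var[W] = n(n+1)(2n+1)/24 - sum(t^3-t)/48 = 1710/24 - 30/48 = 70.625.
        z = (W - E[W]) / sqrt(Var[W]) = (13.5 - 22.5) / 8.4039 = -1.0709.
        Two-sided p = 2*Phi(z) = 0.284198.
Step 6: alpha = 0.05. fail to reject H0.

W+ = 31.5, W- = 13.5, W = min = 13.5, p = 0.284198, fail to reject H0.


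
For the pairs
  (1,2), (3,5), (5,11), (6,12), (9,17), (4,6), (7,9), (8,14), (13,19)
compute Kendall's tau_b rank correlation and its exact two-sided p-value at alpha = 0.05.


Step 1: Enumerate the 36 unordered pairs (i,j) with i<j and classify each by sign(x_j-x_i) * sign(y_j-y_i).
  (1,2):dx=+2,dy=+3->C; (1,3):dx=+4,dy=+9->C; (1,4):dx=+5,dy=+10->C; (1,5):dx=+8,dy=+15->C
  (1,6):dx=+3,dy=+4->C; (1,7):dx=+6,dy=+7->C; (1,8):dx=+7,dy=+12->C; (1,9):dx=+12,dy=+17->C
  (2,3):dx=+2,dy=+6->C; (2,4):dx=+3,dy=+7->C; (2,5):dx=+6,dy=+12->C; (2,6):dx=+1,dy=+1->C
  (2,7):dx=+4,dy=+4->C; (2,8):dx=+5,dy=+9->C; (2,9):dx=+10,dy=+14->C; (3,4):dx=+1,dy=+1->C
  (3,5):dx=+4,dy=+6->C; (3,6):dx=-1,dy=-5->C; (3,7):dx=+2,dy=-2->D; (3,8):dx=+3,dy=+3->C
  (3,9):dx=+8,dy=+8->C; (4,5):dx=+3,dy=+5->C; (4,6):dx=-2,dy=-6->C; (4,7):dx=+1,dy=-3->D
  (4,8):dx=+2,dy=+2->C; (4,9):dx=+7,dy=+7->C; (5,6):dx=-5,dy=-11->C; (5,7):dx=-2,dy=-8->C
  (5,8):dx=-1,dy=-3->C; (5,9):dx=+4,dy=+2->C; (6,7):dx=+3,dy=+3->C; (6,8):dx=+4,dy=+8->C
  (6,9):dx=+9,dy=+13->C; (7,8):dx=+1,dy=+5->C; (7,9):dx=+6,dy=+10->C; (8,9):dx=+5,dy=+5->C
Step 2: C = 34, D = 2, total pairs = 36.
Step 3: tau = (C - D)/(n(n-1)/2) = (34 - 2)/36 = 0.888889.
Step 4: Exact two-sided p-value (enumerate n! = 362880 permutations of y under H0): p = 0.000243.
Step 5: alpha = 0.05. reject H0.

tau_b = 0.8889 (C=34, D=2), p = 0.000243, reject H0.


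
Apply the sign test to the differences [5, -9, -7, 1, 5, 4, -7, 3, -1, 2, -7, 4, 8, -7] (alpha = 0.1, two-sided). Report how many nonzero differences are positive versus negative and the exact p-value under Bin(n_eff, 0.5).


Step 1: Discard zero differences. Original n = 14; n_eff = number of nonzero differences = 14.
Nonzero differences (with sign): +5, -9, -7, +1, +5, +4, -7, +3, -1, +2, -7, +4, +8, -7
Step 2: Count signs: positive = 8, negative = 6.
Step 3: Under H0: P(positive) = 0.5, so the number of positives S ~ Bin(14, 0.5).
Step 4: Two-sided exact p-value = sum of Bin(14,0.5) probabilities at or below the observed probability = 0.790527.
Step 5: alpha = 0.1. fail to reject H0.

n_eff = 14, pos = 8, neg = 6, p = 0.790527, fail to reject H0.


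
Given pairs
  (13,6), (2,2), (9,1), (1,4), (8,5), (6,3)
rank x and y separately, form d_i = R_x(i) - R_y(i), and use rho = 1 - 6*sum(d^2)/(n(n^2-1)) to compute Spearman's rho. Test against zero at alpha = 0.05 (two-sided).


Step 1: Rank x and y separately (midranks; no ties here).
rank(x): 13->6, 2->2, 9->5, 1->1, 8->4, 6->3
rank(y): 6->6, 2->2, 1->1, 4->4, 5->5, 3->3
Step 2: d_i = R_x(i) - R_y(i); compute d_i^2.
  (6-6)^2=0, (2-2)^2=0, (5-1)^2=16, (1-4)^2=9, (4-5)^2=1, (3-3)^2=0
sum(d^2) = 26.
Step 3: rho = 1 - 6*26 / (6*(6^2 - 1)) = 1 - 156/210 = 0.257143.
Step 4: Under H0, t = rho * sqrt((n-2)/(1-rho^2)) = 0.5322 ~ t(4).
Step 5: Two-sided p-value from the t-distribution with 4 df = 0.622787.
Step 6: alpha = 0.05. fail to reject H0.

rho = 0.2571, p = 0.622787, fail to reject H0 at alpha = 0.05.


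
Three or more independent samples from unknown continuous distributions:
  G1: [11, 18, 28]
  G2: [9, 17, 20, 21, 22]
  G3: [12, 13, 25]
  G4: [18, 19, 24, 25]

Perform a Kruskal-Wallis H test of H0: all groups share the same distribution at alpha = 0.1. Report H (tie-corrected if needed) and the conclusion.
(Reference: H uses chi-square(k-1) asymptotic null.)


Step 1: Combine all N = 15 observations and assign midranks.
sorted (value, group, rank): (9,G2,1), (11,G1,2), (12,G3,3), (13,G3,4), (17,G2,5), (18,G1,6.5), (18,G4,6.5), (19,G4,8), (20,G2,9), (21,G2,10), (22,G2,11), (24,G4,12), (25,G3,13.5), (25,G4,13.5), (28,G1,15)
Step 2: Sum ranks within each group.
R_1 = 23.5 (n_1 = 3)
R_2 = 36 (n_2 = 5)
R_3 = 20.5 (n_3 = 3)
R_4 = 40 (n_4 = 4)
Step 3: H = 12/(N(N+1)) * sum(R_i^2/n_i) - 3(N+1)
     = 12/(15*16) * (23.5^2/3 + 36^2/5 + 20.5^2/3 + 40^2/4) - 3*16
     = 0.050000 * 983.367 - 48
     = 1.168333.
Step 4: Ties present; correction factor C = 1 - 12/(15^3 - 15) = 0.996429. Corrected H = 1.168333 / 0.996429 = 1.172521.
Step 5: Under H0, H ~ chi^2(3); p-value = 0.759602.
Step 6: alpha = 0.1. fail to reject H0.

H = 1.1725, df = 3, p = 0.759602, fail to reject H0.


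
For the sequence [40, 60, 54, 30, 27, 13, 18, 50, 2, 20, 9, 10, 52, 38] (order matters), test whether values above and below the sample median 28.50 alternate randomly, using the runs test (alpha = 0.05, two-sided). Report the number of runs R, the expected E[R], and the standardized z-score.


Step 1: Compute median = 28.50; label A = above, B = below.
Labels in order: AAAABBBABBBBAA  (n_A = 7, n_B = 7)
Step 2: Count runs R = 5.
Step 3: Under H0 (random ordering), E[R] = 2*n_A*n_B/(n_A+n_B) + 1 = 2*7*7/14 + 1 = 8.0000.
        Var[R] = 2*n_A*n_B*(2*n_A*n_B - n_A - n_B) / ((n_A+n_B)^2 * (n_A+n_B-1)) = 8232/2548 = 3.2308.
        SD[R] = 1.7974.
Step 4: Continuity-corrected z = (R + 0.5 - E[R]) / SD[R] = (5 + 0.5 - 8.0000) / 1.7974 = -1.3909.
Step 5: Two-sided p-value via normal approximation = 2*(1 - Phi(|z|)) = 0.164264.
Step 6: alpha = 0.05. fail to reject H0.

R = 5, z = -1.3909, p = 0.164264, fail to reject H0.


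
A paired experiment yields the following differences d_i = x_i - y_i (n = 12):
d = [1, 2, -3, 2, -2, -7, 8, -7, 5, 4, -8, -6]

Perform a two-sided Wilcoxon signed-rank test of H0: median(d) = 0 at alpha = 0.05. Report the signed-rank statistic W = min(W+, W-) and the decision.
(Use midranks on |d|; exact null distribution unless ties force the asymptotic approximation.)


Step 1: Drop any zero differences (none here) and take |d_i|.
|d| = [1, 2, 3, 2, 2, 7, 8, 7, 5, 4, 8, 6]
Step 2: Midrank |d_i| (ties get averaged ranks).
ranks: |1|->1, |2|->3, |3|->5, |2|->3, |2|->3, |7|->9.5, |8|->11.5, |7|->9.5, |5|->7, |4|->6, |8|->11.5, |6|->8
Step 3: Attach original signs; sum ranks with positive sign and with negative sign.
W+ = 1 + 3 + 3 + 11.5 + 7 + 6 = 31.5
W- = 5 + 3 + 9.5 + 9.5 + 11.5 + 8 = 46.5
(Check: W+ + W- = 78 should equal n(n+1)/2 = 78.)
Step 4: Test statistic W = min(W+, W-) = 31.5.
Step 5: Ties in |d|, so use the tie-corrected normal approximation.
        E[W] = n(n+1)/4 = 12*13/4 = 39.
        Tie groups: |d|=2 (t=3), |d|=7 (t=2), |d|=8 (t=2); sum(t^3 - t) = 36.
        Var[W] = n(n+1)(2n+1)/24 - sum(t^3-t)/48 = 3900/24 - 36/48 = 161.75.
        z = (W - E[W]) / sqrt(Var[W]) = (31.5 - 39) / 12.7181 = -0.5897.
        Two-sided p = 2*Phi(z) = 0.555385.
Step 6: alpha = 0.05. fail to reject H0.

W+ = 31.5, W- = 46.5, W = min = 31.5, p = 0.555385, fail to reject H0.


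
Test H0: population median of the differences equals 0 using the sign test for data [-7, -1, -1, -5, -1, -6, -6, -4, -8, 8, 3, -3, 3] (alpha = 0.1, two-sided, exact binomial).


Step 1: Discard zero differences. Original n = 13; n_eff = number of nonzero differences = 13.
Nonzero differences (with sign): -7, -1, -1, -5, -1, -6, -6, -4, -8, +8, +3, -3, +3
Step 2: Count signs: positive = 3, negative = 10.
Step 3: Under H0: P(positive) = 0.5, so the number of positives S ~ Bin(13, 0.5).
Step 4: Two-sided exact p-value = sum of Bin(13,0.5) probabilities at or below the observed probability = 0.092285.
Step 5: alpha = 0.1. reject H0.

n_eff = 13, pos = 3, neg = 10, p = 0.092285, reject H0.


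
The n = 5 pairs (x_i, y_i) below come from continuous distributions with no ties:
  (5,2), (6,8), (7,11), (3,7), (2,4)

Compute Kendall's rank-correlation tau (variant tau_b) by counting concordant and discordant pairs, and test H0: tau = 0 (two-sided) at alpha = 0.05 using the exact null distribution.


Step 1: Enumerate the 10 unordered pairs (i,j) with i<j and classify each by sign(x_j-x_i) * sign(y_j-y_i).
  (1,2):dx=+1,dy=+6->C; (1,3):dx=+2,dy=+9->C; (1,4):dx=-2,dy=+5->D; (1,5):dx=-3,dy=+2->D
  (2,3):dx=+1,dy=+3->C; (2,4):dx=-3,dy=-1->C; (2,5):dx=-4,dy=-4->C; (3,4):dx=-4,dy=-4->C
  (3,5):dx=-5,dy=-7->C; (4,5):dx=-1,dy=-3->C
Step 2: C = 8, D = 2, total pairs = 10.
Step 3: tau = (C - D)/(n(n-1)/2) = (8 - 2)/10 = 0.600000.
Step 4: Exact two-sided p-value (enumerate n! = 120 permutations of y under H0): p = 0.233333.
Step 5: alpha = 0.05. fail to reject H0.

tau_b = 0.6000 (C=8, D=2), p = 0.233333, fail to reject H0.


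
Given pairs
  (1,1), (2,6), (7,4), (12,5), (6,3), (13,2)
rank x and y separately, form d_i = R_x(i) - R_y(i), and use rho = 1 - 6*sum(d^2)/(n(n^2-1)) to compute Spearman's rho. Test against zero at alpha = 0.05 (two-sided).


Step 1: Rank x and y separately (midranks; no ties here).
rank(x): 1->1, 2->2, 7->4, 12->5, 6->3, 13->6
rank(y): 1->1, 6->6, 4->4, 5->5, 3->3, 2->2
Step 2: d_i = R_x(i) - R_y(i); compute d_i^2.
  (1-1)^2=0, (2-6)^2=16, (4-4)^2=0, (5-5)^2=0, (3-3)^2=0, (6-2)^2=16
sum(d^2) = 32.
Step 3: rho = 1 - 6*32 / (6*(6^2 - 1)) = 1 - 192/210 = 0.085714.
Step 4: Under H0, t = rho * sqrt((n-2)/(1-rho^2)) = 0.1721 ~ t(4).
Step 5: Two-sided p-value from the t-distribution with 4 df = 0.871743.
Step 6: alpha = 0.05. fail to reject H0.

rho = 0.0857, p = 0.871743, fail to reject H0 at alpha = 0.05.


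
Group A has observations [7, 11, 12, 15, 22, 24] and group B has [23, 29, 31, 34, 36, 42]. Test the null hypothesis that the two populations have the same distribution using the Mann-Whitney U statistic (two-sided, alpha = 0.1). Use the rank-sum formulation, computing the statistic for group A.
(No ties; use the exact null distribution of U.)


Step 1: Combine and sort all 12 observations; assign midranks.
sorted (value, group): (7,X), (11,X), (12,X), (15,X), (22,X), (23,Y), (24,X), (29,Y), (31,Y), (34,Y), (36,Y), (42,Y)
ranks: 7->1, 11->2, 12->3, 15->4, 22->5, 23->6, 24->7, 29->8, 31->9, 34->10, 36->11, 42->12
Step 2: Rank sum for X: R1 = 1 + 2 + 3 + 4 + 5 + 7 = 22.
Step 3: U_X = R1 - n1(n1+1)/2 = 22 - 6*7/2 = 22 - 21 = 1.
       U_Y = n1*n2 - U_X = 36 - 1 = 35.
Step 4: No ties, so the exact null distribution of U (based on enumerating the C(12,6) = 924 equally likely rank assignments) gives the two-sided p-value.
Step 5: p-value = 0.004329; compare to alpha = 0.1. reject H0.

U_X = 1, p = 0.004329, reject H0 at alpha = 0.1.


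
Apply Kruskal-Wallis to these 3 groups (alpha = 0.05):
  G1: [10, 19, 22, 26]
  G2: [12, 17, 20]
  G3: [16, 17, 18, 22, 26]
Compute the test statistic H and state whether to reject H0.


Step 1: Combine all N = 12 observations and assign midranks.
sorted (value, group, rank): (10,G1,1), (12,G2,2), (16,G3,3), (17,G2,4.5), (17,G3,4.5), (18,G3,6), (19,G1,7), (20,G2,8), (22,G1,9.5), (22,G3,9.5), (26,G1,11.5), (26,G3,11.5)
Step 2: Sum ranks within each group.
R_1 = 29 (n_1 = 4)
R_2 = 14.5 (n_2 = 3)
R_3 = 34.5 (n_3 = 5)
Step 3: H = 12/(N(N+1)) * sum(R_i^2/n_i) - 3(N+1)
     = 12/(12*13) * (29^2/4 + 14.5^2/3 + 34.5^2/5) - 3*13
     = 0.076923 * 518.383 - 39
     = 0.875641.
Step 4: Ties present; correction factor C = 1 - 18/(12^3 - 12) = 0.989510. Corrected H = 0.875641 / 0.989510 = 0.884923.
Step 5: Under H0, H ~ chi^2(2); p-value = 0.642453.
Step 6: alpha = 0.05. fail to reject H0.

H = 0.8849, df = 2, p = 0.642453, fail to reject H0.


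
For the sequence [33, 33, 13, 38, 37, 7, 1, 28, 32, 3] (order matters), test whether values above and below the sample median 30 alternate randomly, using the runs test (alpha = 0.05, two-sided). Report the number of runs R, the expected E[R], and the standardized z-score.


Step 1: Compute median = 30; label A = above, B = below.
Labels in order: AABAABBBAB  (n_A = 5, n_B = 5)
Step 2: Count runs R = 6.
Step 3: Under H0 (random ordering), E[R] = 2*n_A*n_B/(n_A+n_B) + 1 = 2*5*5/10 + 1 = 6.0000.
        Var[R] = 2*n_A*n_B*(2*n_A*n_B - n_A - n_B) / ((n_A+n_B)^2 * (n_A+n_B-1)) = 2000/900 = 2.2222.
        SD[R] = 1.4907.
Step 4: R = E[R], so z = 0 with no continuity correction.
Step 5: Two-sided p-value via normal approximation = 2*(1 - Phi(|z|)) = 1.000000.
Step 6: alpha = 0.05. fail to reject H0.

R = 6, z = 0.0000, p = 1.000000, fail to reject H0.


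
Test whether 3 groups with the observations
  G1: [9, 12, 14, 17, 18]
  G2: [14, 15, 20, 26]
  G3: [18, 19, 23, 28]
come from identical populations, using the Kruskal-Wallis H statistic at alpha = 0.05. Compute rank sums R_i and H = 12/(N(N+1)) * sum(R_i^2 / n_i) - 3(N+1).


Step 1: Combine all N = 13 observations and assign midranks.
sorted (value, group, rank): (9,G1,1), (12,G1,2), (14,G1,3.5), (14,G2,3.5), (15,G2,5), (17,G1,6), (18,G1,7.5), (18,G3,7.5), (19,G3,9), (20,G2,10), (23,G3,11), (26,G2,12), (28,G3,13)
Step 2: Sum ranks within each group.
R_1 = 20 (n_1 = 5)
R_2 = 30.5 (n_2 = 4)
R_3 = 40.5 (n_3 = 4)
Step 3: H = 12/(N(N+1)) * sum(R_i^2/n_i) - 3(N+1)
     = 12/(13*14) * (20^2/5 + 30.5^2/4 + 40.5^2/4) - 3*14
     = 0.065934 * 722.625 - 42
     = 5.645604.
Step 4: Ties present; correction factor C = 1 - 12/(13^3 - 13) = 0.994505. Corrected H = 5.645604 / 0.994505 = 5.676796.
Step 5: Under H0, H ~ chi^2(2); p-value = 0.058519.
Step 6: alpha = 0.05. fail to reject H0.

H = 5.6768, df = 2, p = 0.058519, fail to reject H0.


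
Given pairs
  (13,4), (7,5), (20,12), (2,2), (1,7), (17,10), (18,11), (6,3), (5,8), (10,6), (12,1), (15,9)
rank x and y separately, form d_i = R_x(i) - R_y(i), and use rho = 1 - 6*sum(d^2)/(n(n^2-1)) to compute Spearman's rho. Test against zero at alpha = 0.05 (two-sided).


Step 1: Rank x and y separately (midranks; no ties here).
rank(x): 13->8, 7->5, 20->12, 2->2, 1->1, 17->10, 18->11, 6->4, 5->3, 10->6, 12->7, 15->9
rank(y): 4->4, 5->5, 12->12, 2->2, 7->7, 10->10, 11->11, 3->3, 8->8, 6->6, 1->1, 9->9
Step 2: d_i = R_x(i) - R_y(i); compute d_i^2.
  (8-4)^2=16, (5-5)^2=0, (12-12)^2=0, (2-2)^2=0, (1-7)^2=36, (10-10)^2=0, (11-11)^2=0, (4-3)^2=1, (3-8)^2=25, (6-6)^2=0, (7-1)^2=36, (9-9)^2=0
sum(d^2) = 114.
Step 3: rho = 1 - 6*114 / (12*(12^2 - 1)) = 1 - 684/1716 = 0.601399.
Step 4: Under H0, t = rho * sqrt((n-2)/(1-rho^2)) = 2.3804 ~ t(10).
Step 5: Two-sided p-value from the t-distribution with 10 df = 0.038588.
Step 6: alpha = 0.05. reject H0.

rho = 0.6014, p = 0.038588, reject H0 at alpha = 0.05.


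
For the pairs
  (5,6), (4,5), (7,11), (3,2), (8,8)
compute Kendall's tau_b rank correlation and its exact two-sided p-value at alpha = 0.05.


Step 1: Enumerate the 10 unordered pairs (i,j) with i<j and classify each by sign(x_j-x_i) * sign(y_j-y_i).
  (1,2):dx=-1,dy=-1->C; (1,3):dx=+2,dy=+5->C; (1,4):dx=-2,dy=-4->C; (1,5):dx=+3,dy=+2->C
  (2,3):dx=+3,dy=+6->C; (2,4):dx=-1,dy=-3->C; (2,5):dx=+4,dy=+3->C; (3,4):dx=-4,dy=-9->C
  (3,5):dx=+1,dy=-3->D; (4,5):dx=+5,dy=+6->C
Step 2: C = 9, D = 1, total pairs = 10.
Step 3: tau = (C - D)/(n(n-1)/2) = (9 - 1)/10 = 0.800000.
Step 4: Exact two-sided p-value (enumerate n! = 120 permutations of y under H0): p = 0.083333.
Step 5: alpha = 0.05. fail to reject H0.

tau_b = 0.8000 (C=9, D=1), p = 0.083333, fail to reject H0.


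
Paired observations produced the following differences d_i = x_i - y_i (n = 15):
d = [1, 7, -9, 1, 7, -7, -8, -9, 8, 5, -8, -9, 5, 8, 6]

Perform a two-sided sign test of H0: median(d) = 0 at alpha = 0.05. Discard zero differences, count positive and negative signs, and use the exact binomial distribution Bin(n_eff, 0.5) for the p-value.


Step 1: Discard zero differences. Original n = 15; n_eff = number of nonzero differences = 15.
Nonzero differences (with sign): +1, +7, -9, +1, +7, -7, -8, -9, +8, +5, -8, -9, +5, +8, +6
Step 2: Count signs: positive = 9, negative = 6.
Step 3: Under H0: P(positive) = 0.5, so the number of positives S ~ Bin(15, 0.5).
Step 4: Two-sided exact p-value = sum of Bin(15,0.5) probabilities at or below the observed probability = 0.607239.
Step 5: alpha = 0.05. fail to reject H0.

n_eff = 15, pos = 9, neg = 6, p = 0.607239, fail to reject H0.


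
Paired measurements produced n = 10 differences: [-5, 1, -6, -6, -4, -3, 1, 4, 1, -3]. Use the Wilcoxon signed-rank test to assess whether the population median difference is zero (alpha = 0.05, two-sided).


Step 1: Drop any zero differences (none here) and take |d_i|.
|d| = [5, 1, 6, 6, 4, 3, 1, 4, 1, 3]
Step 2: Midrank |d_i| (ties get averaged ranks).
ranks: |5|->8, |1|->2, |6|->9.5, |6|->9.5, |4|->6.5, |3|->4.5, |1|->2, |4|->6.5, |1|->2, |3|->4.5
Step 3: Attach original signs; sum ranks with positive sign and with negative sign.
W+ = 2 + 2 + 6.5 + 2 = 12.5
W- = 8 + 9.5 + 9.5 + 6.5 + 4.5 + 4.5 = 42.5
(Check: W+ + W- = 55 should equal n(n+1)/2 = 55.)
Step 4: Test statistic W = min(W+, W-) = 12.5.
Step 5: Ties in |d|, so use the tie-corrected normal approximation.
        E[W] = n(n+1)/4 = 10*11/4 = 27.5.
        Tie groups: |d|=1 (t=3), |d|=3 (t=2), |d|=4 (t=2), |d|=6 (t=2); sum(t^3 - t) = 42.
        Var[W] = n(n+1)(2n+1)/24 - sum(t^3-t)/48 = 2310/24 - 42/48 = 95.375.
        z = (W - E[W]) / sqrt(Var[W]) = (12.5 - 27.5) / 9.7660 = -1.5359.
        Two-sided p = 2*Phi(z) = 0.124553.
Step 6: alpha = 0.05. fail to reject H0.

W+ = 12.5, W- = 42.5, W = min = 12.5, p = 0.124553, fail to reject H0.


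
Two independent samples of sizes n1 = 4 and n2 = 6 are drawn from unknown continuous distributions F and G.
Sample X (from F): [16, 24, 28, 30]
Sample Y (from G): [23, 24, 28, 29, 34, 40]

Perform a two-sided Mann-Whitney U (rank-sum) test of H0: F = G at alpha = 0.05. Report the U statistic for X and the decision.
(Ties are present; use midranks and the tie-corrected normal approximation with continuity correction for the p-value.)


Step 1: Combine and sort all 10 observations; assign midranks.
sorted (value, group): (16,X), (23,Y), (24,X), (24,Y), (28,X), (28,Y), (29,Y), (30,X), (34,Y), (40,Y)
ranks: 16->1, 23->2, 24->3.5, 24->3.5, 28->5.5, 28->5.5, 29->7, 30->8, 34->9, 40->10
Step 2: Rank sum for X: R1 = 1 + 3.5 + 5.5 + 8 = 18.
Step 3: U_X = R1 - n1(n1+1)/2 = 18 - 4*5/2 = 18 - 10 = 8.
       U_Y = n1*n2 - U_X = 24 - 8 = 16.
Step 4: Ties are present, so use the tie-corrected normal approximation (with continuity correction) for the p-value.
Step 5: p-value = 0.452793; compare to alpha = 0.05. fail to reject H0.

U_X = 8, p = 0.452793, fail to reject H0 at alpha = 0.05.


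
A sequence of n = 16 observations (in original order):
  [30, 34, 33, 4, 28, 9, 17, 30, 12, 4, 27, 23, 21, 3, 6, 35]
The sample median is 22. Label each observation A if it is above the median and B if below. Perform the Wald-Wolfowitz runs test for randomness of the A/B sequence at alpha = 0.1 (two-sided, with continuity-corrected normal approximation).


Step 1: Compute median = 22; label A = above, B = below.
Labels in order: AAABABBABBAABBBA  (n_A = 8, n_B = 8)
Step 2: Count runs R = 9.
Step 3: Under H0 (random ordering), E[R] = 2*n_A*n_B/(n_A+n_B) + 1 = 2*8*8/16 + 1 = 9.0000.
        Var[R] = 2*n_A*n_B*(2*n_A*n_B - n_A - n_B) / ((n_A+n_B)^2 * (n_A+n_B-1)) = 14336/3840 = 3.7333.
        SD[R] = 1.9322.
Step 4: R = E[R], so z = 0 with no continuity correction.
Step 5: Two-sided p-value via normal approximation = 2*(1 - Phi(|z|)) = 1.000000.
Step 6: alpha = 0.1. fail to reject H0.

R = 9, z = 0.0000, p = 1.000000, fail to reject H0.


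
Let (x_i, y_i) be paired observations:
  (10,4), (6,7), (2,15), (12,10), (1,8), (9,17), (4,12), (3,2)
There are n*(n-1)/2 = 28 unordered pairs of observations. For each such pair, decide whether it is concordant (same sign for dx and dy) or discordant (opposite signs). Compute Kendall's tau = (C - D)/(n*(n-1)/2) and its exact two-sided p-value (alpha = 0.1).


Step 1: Enumerate the 28 unordered pairs (i,j) with i<j and classify each by sign(x_j-x_i) * sign(y_j-y_i).
  (1,2):dx=-4,dy=+3->D; (1,3):dx=-8,dy=+11->D; (1,4):dx=+2,dy=+6->C; (1,5):dx=-9,dy=+4->D
  (1,6):dx=-1,dy=+13->D; (1,7):dx=-6,dy=+8->D; (1,8):dx=-7,dy=-2->C; (2,3):dx=-4,dy=+8->D
  (2,4):dx=+6,dy=+3->C; (2,5):dx=-5,dy=+1->D; (2,6):dx=+3,dy=+10->C; (2,7):dx=-2,dy=+5->D
  (2,8):dx=-3,dy=-5->C; (3,4):dx=+10,dy=-5->D; (3,5):dx=-1,dy=-7->C; (3,6):dx=+7,dy=+2->C
  (3,7):dx=+2,dy=-3->D; (3,8):dx=+1,dy=-13->D; (4,5):dx=-11,dy=-2->C; (4,6):dx=-3,dy=+7->D
  (4,7):dx=-8,dy=+2->D; (4,8):dx=-9,dy=-8->C; (5,6):dx=+8,dy=+9->C; (5,7):dx=+3,dy=+4->C
  (5,8):dx=+2,dy=-6->D; (6,7):dx=-5,dy=-5->C; (6,8):dx=-6,dy=-15->C; (7,8):dx=-1,dy=-10->C
Step 2: C = 14, D = 14, total pairs = 28.
Step 3: tau = (C - D)/(n(n-1)/2) = (14 - 14)/28 = 0.000000.
Step 4: Exact two-sided p-value (enumerate n! = 40320 permutations of y under H0): p = 1.000000.
Step 5: alpha = 0.1. fail to reject H0.

tau_b = 0.0000 (C=14, D=14), p = 1.000000, fail to reject H0.


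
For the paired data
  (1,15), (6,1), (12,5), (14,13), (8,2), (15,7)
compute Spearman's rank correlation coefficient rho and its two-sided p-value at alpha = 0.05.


Step 1: Rank x and y separately (midranks; no ties here).
rank(x): 1->1, 6->2, 12->4, 14->5, 8->3, 15->6
rank(y): 15->6, 1->1, 5->3, 13->5, 2->2, 7->4
Step 2: d_i = R_x(i) - R_y(i); compute d_i^2.
  (1-6)^2=25, (2-1)^2=1, (4-3)^2=1, (5-5)^2=0, (3-2)^2=1, (6-4)^2=4
sum(d^2) = 32.
Step 3: rho = 1 - 6*32 / (6*(6^2 - 1)) = 1 - 192/210 = 0.085714.
Step 4: Under H0, t = rho * sqrt((n-2)/(1-rho^2)) = 0.1721 ~ t(4).
Step 5: Two-sided p-value from the t-distribution with 4 df = 0.871743.
Step 6: alpha = 0.05. fail to reject H0.

rho = 0.0857, p = 0.871743, fail to reject H0 at alpha = 0.05.


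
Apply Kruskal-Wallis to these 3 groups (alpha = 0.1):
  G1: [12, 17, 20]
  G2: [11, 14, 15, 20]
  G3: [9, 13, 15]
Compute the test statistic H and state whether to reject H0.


Step 1: Combine all N = 10 observations and assign midranks.
sorted (value, group, rank): (9,G3,1), (11,G2,2), (12,G1,3), (13,G3,4), (14,G2,5), (15,G2,6.5), (15,G3,6.5), (17,G1,8), (20,G1,9.5), (20,G2,9.5)
Step 2: Sum ranks within each group.
R_1 = 20.5 (n_1 = 3)
R_2 = 23 (n_2 = 4)
R_3 = 11.5 (n_3 = 3)
Step 3: H = 12/(N(N+1)) * sum(R_i^2/n_i) - 3(N+1)
     = 12/(10*11) * (20.5^2/3 + 23^2/4 + 11.5^2/3) - 3*11
     = 0.109091 * 316.417 - 33
     = 1.518182.
Step 4: Ties present; correction factor C = 1 - 12/(10^3 - 10) = 0.987879. Corrected H = 1.518182 / 0.987879 = 1.536810.
Step 5: Under H0, H ~ chi^2(2); p-value = 0.463752.
Step 6: alpha = 0.1. fail to reject H0.

H = 1.5368, df = 2, p = 0.463752, fail to reject H0.


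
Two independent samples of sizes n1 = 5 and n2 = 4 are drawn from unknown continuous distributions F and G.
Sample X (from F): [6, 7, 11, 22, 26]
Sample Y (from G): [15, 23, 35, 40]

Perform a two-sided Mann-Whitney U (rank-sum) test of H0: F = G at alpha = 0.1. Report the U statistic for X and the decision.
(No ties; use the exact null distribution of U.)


Step 1: Combine and sort all 9 observations; assign midranks.
sorted (value, group): (6,X), (7,X), (11,X), (15,Y), (22,X), (23,Y), (26,X), (35,Y), (40,Y)
ranks: 6->1, 7->2, 11->3, 15->4, 22->5, 23->6, 26->7, 35->8, 40->9
Step 2: Rank sum for X: R1 = 1 + 2 + 3 + 5 + 7 = 18.
Step 3: U_X = R1 - n1(n1+1)/2 = 18 - 5*6/2 = 18 - 15 = 3.
       U_Y = n1*n2 - U_X = 20 - 3 = 17.
Step 4: No ties, so the exact null distribution of U (based on enumerating the C(9,5) = 126 equally likely rank assignments) gives the two-sided p-value.
Step 5: p-value = 0.111111; compare to alpha = 0.1. fail to reject H0.

U_X = 3, p = 0.111111, fail to reject H0 at alpha = 0.1.


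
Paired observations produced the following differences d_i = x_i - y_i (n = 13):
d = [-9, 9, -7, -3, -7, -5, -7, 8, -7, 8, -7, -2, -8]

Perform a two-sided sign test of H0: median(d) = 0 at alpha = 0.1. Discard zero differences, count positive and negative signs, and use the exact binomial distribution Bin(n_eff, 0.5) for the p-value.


Step 1: Discard zero differences. Original n = 13; n_eff = number of nonzero differences = 13.
Nonzero differences (with sign): -9, +9, -7, -3, -7, -5, -7, +8, -7, +8, -7, -2, -8
Step 2: Count signs: positive = 3, negative = 10.
Step 3: Under H0: P(positive) = 0.5, so the number of positives S ~ Bin(13, 0.5).
Step 4: Two-sided exact p-value = sum of Bin(13,0.5) probabilities at or below the observed probability = 0.092285.
Step 5: alpha = 0.1. reject H0.

n_eff = 13, pos = 3, neg = 10, p = 0.092285, reject H0.


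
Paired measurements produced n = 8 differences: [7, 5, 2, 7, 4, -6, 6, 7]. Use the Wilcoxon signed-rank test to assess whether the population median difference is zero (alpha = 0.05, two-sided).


Step 1: Drop any zero differences (none here) and take |d_i|.
|d| = [7, 5, 2, 7, 4, 6, 6, 7]
Step 2: Midrank |d_i| (ties get averaged ranks).
ranks: |7|->7, |5|->3, |2|->1, |7|->7, |4|->2, |6|->4.5, |6|->4.5, |7|->7
Step 3: Attach original signs; sum ranks with positive sign and with negative sign.
W+ = 7 + 3 + 1 + 7 + 2 + 4.5 + 7 = 31.5
W- = 4.5 = 4.5
(Check: W+ + W- = 36 should equal n(n+1)/2 = 36.)
Step 4: Test statistic W = min(W+, W-) = 4.5.
Step 5: Ties in |d|, so use the tie-corrected normal approximation.
        E[W] = n(n+1)/4 = 8*9/4 = 18.
        Tie groups: |d|=6 (t=2), |d|=7 (t=3); sum(t^3 - t) = 30.
        Var[W] = n(n+1)(2n+1)/24 - sum(t^3-t)/48 = 1224/24 - 30/48 = 50.375.
        z = (W - E[W]) / sqrt(Var[W]) = (4.5 - 18) / 7.0975 = -1.9021.
        Two-sided p = 2*Phi(z) = 0.057162.
Step 6: alpha = 0.05. fail to reject H0.

W+ = 31.5, W- = 4.5, W = min = 4.5, p = 0.057162, fail to reject H0.


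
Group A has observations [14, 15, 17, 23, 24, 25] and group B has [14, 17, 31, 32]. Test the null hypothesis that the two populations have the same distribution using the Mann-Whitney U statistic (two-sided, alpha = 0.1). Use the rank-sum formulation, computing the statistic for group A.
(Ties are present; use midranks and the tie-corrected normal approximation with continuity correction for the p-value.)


Step 1: Combine and sort all 10 observations; assign midranks.
sorted (value, group): (14,X), (14,Y), (15,X), (17,X), (17,Y), (23,X), (24,X), (25,X), (31,Y), (32,Y)
ranks: 14->1.5, 14->1.5, 15->3, 17->4.5, 17->4.5, 23->6, 24->7, 25->8, 31->9, 32->10
Step 2: Rank sum for X: R1 = 1.5 + 3 + 4.5 + 6 + 7 + 8 = 30.
Step 3: U_X = R1 - n1(n1+1)/2 = 30 - 6*7/2 = 30 - 21 = 9.
       U_Y = n1*n2 - U_X = 24 - 9 = 15.
Step 4: Ties are present, so use the tie-corrected normal approximation (with continuity correction) for the p-value.
Step 5: p-value = 0.591778; compare to alpha = 0.1. fail to reject H0.

U_X = 9, p = 0.591778, fail to reject H0 at alpha = 0.1.


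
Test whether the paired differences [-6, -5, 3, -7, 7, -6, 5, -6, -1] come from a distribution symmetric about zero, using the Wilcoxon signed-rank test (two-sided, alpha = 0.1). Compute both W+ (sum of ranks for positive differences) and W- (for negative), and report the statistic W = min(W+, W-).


Step 1: Drop any zero differences (none here) and take |d_i|.
|d| = [6, 5, 3, 7, 7, 6, 5, 6, 1]
Step 2: Midrank |d_i| (ties get averaged ranks).
ranks: |6|->6, |5|->3.5, |3|->2, |7|->8.5, |7|->8.5, |6|->6, |5|->3.5, |6|->6, |1|->1
Step 3: Attach original signs; sum ranks with positive sign and with negative sign.
W+ = 2 + 8.5 + 3.5 = 14
W- = 6 + 3.5 + 8.5 + 6 + 6 + 1 = 31
(Check: W+ + W- = 45 should equal n(n+1)/2 = 45.)
Step 4: Test statistic W = min(W+, W-) = 14.
Step 5: Ties in |d|, so use the tie-corrected normal approximation.
        E[W] = n(n+1)/4 = 9*10/4 = 22.5.
        Tie groups: |d|=5 (t=2), |d|=6 (t=3), |d|=7 (t=2); sum(t^3 - t) = 36.
        Var[W] = n(n+1)(2n+1)/24 - sum(t^3-t)/48 = 1710/24 - 36/48 = 70.5.
        z = (W - E[W]) / sqrt(Var[W]) = (14 - 22.5) / 8.3964 = -1.0123.
        Two-sided p = 2*Phi(z) = 0.311378.
Step 6: alpha = 0.1. fail to reject H0.

W+ = 14, W- = 31, W = min = 14, p = 0.311378, fail to reject H0.


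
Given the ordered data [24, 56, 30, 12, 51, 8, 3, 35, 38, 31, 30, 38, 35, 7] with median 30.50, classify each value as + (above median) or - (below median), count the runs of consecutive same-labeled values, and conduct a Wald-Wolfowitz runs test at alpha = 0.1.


Step 1: Compute median = 30.50; label A = above, B = below.
Labels in order: BABBABBAAABAAB  (n_A = 7, n_B = 7)
Step 2: Count runs R = 9.
Step 3: Under H0 (random ordering), E[R] = 2*n_A*n_B/(n_A+n_B) + 1 = 2*7*7/14 + 1 = 8.0000.
        Var[R] = 2*n_A*n_B*(2*n_A*n_B - n_A - n_B) / ((n_A+n_B)^2 * (n_A+n_B-1)) = 8232/2548 = 3.2308.
        SD[R] = 1.7974.
Step 4: Continuity-corrected z = (R - 0.5 - E[R]) / SD[R] = (9 - 0.5 - 8.0000) / 1.7974 = 0.2782.
Step 5: Two-sided p-value via normal approximation = 2*(1 - Phi(|z|)) = 0.780879.
Step 6: alpha = 0.1. fail to reject H0.

R = 9, z = 0.2782, p = 0.780879, fail to reject H0.


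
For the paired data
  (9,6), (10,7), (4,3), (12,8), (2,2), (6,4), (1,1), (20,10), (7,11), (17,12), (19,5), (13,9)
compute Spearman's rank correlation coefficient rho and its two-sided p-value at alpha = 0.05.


Step 1: Rank x and y separately (midranks; no ties here).
rank(x): 9->6, 10->7, 4->3, 12->8, 2->2, 6->4, 1->1, 20->12, 7->5, 17->10, 19->11, 13->9
rank(y): 6->6, 7->7, 3->3, 8->8, 2->2, 4->4, 1->1, 10->10, 11->11, 12->12, 5->5, 9->9
Step 2: d_i = R_x(i) - R_y(i); compute d_i^2.
  (6-6)^2=0, (7-7)^2=0, (3-3)^2=0, (8-8)^2=0, (2-2)^2=0, (4-4)^2=0, (1-1)^2=0, (12-10)^2=4, (5-11)^2=36, (10-12)^2=4, (11-5)^2=36, (9-9)^2=0
sum(d^2) = 80.
Step 3: rho = 1 - 6*80 / (12*(12^2 - 1)) = 1 - 480/1716 = 0.720280.
Step 4: Under H0, t = rho * sqrt((n-2)/(1-rho^2)) = 3.2835 ~ t(10).
Step 5: Two-sided p-value from the t-distribution with 10 df = 0.008240.
Step 6: alpha = 0.05. reject H0.

rho = 0.7203, p = 0.008240, reject H0 at alpha = 0.05.


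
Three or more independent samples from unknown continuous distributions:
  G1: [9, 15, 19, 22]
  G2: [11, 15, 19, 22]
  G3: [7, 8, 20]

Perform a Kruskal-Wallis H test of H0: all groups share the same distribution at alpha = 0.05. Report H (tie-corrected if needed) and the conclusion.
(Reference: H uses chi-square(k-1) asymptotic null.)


Step 1: Combine all N = 11 observations and assign midranks.
sorted (value, group, rank): (7,G3,1), (8,G3,2), (9,G1,3), (11,G2,4), (15,G1,5.5), (15,G2,5.5), (19,G1,7.5), (19,G2,7.5), (20,G3,9), (22,G1,10.5), (22,G2,10.5)
Step 2: Sum ranks within each group.
R_1 = 26.5 (n_1 = 4)
R_2 = 27.5 (n_2 = 4)
R_3 = 12 (n_3 = 3)
Step 3: H = 12/(N(N+1)) * sum(R_i^2/n_i) - 3(N+1)
     = 12/(11*12) * (26.5^2/4 + 27.5^2/4 + 12^2/3) - 3*12
     = 0.090909 * 412.625 - 36
     = 1.511364.
Step 4: Ties present; correction factor C = 1 - 18/(11^3 - 11) = 0.986364. Corrected H = 1.511364 / 0.986364 = 1.532258.
Step 5: Under H0, H ~ chi^2(2); p-value = 0.464809.
Step 6: alpha = 0.05. fail to reject H0.

H = 1.5323, df = 2, p = 0.464809, fail to reject H0.
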